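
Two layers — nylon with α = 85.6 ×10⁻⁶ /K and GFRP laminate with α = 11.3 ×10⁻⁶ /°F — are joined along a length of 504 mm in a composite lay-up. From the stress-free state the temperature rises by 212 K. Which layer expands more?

nylon

GFRP laminate: α = 11.3×10⁻⁶/°F × 9/5 = 20.3×10⁻⁶/K.
α(nylon) = 85.6×10⁻⁶/K vs α(GFRP laminate) = 20.3×10⁻⁶/K.
Higher α expands more for the same ΔT: nylon.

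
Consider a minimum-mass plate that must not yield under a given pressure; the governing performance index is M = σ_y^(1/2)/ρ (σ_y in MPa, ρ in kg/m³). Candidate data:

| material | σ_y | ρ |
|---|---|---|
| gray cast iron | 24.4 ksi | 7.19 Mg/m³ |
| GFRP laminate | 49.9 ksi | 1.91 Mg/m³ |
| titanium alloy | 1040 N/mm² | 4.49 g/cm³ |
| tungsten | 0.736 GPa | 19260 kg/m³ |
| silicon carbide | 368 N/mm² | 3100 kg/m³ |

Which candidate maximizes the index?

GFRP laminate

After converting to SI:
  gray cast iron: σ_y = 168.2 MPa, ρ = 7190 kg/m³
  GFRP laminate: σ_y = 344.0 MPa, ρ = 1910 kg/m³
  titanium alloy: σ_y = 1040 MPa, ρ = 4490 kg/m³
  tungsten: σ_y = 736.0 MPa, ρ = 19260 kg/m³
  silicon carbide: σ_y = 368.0 MPa, ρ = 3100 kg/m³
  GFRP laminate: M = 9.71×10⁻³
  titanium alloy: M = 7.18×10⁻³
  silicon carbide: M = 6.19×10⁻³
  gray cast iron: M = 1.80×10⁻³
  tungsten: M = 1.41×10⁻³
The maximum is for GFRP laminate.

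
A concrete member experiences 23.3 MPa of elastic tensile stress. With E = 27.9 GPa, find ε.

ε = σ/E = 23.3 / 27900 = 8.35×10⁻⁴.

8.35×10⁻⁴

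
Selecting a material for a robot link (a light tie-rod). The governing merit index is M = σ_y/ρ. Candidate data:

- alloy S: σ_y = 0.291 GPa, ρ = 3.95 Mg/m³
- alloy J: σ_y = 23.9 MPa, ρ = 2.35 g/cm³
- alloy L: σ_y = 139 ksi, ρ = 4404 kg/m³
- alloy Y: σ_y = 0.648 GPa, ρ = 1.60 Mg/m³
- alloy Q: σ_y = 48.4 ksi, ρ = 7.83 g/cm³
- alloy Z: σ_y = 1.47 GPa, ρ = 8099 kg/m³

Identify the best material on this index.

alloy Y

After converting to SI:
  alloy S: σ_y = 291.0 MPa, ρ = 3950 kg/m³
  alloy J: σ_y = 23.90 MPa, ρ = 2350 kg/m³
  alloy L: σ_y = 958.4 MPa, ρ = 4404 kg/m³
  alloy Y: σ_y = 648.0 MPa, ρ = 1600 kg/m³
  alloy Q: σ_y = 333.7 MPa, ρ = 7830 kg/m³
  alloy Z: σ_y = 1470 MPa, ρ = 8099 kg/m³
  alloy Y: M = 405 kN·m/kg
  alloy L: M = 218 kN·m/kg
  alloy Z: M = 182 kN·m/kg
  alloy S: M = 73.7 kN·m/kg
  alloy Q: M = 42.6 kN·m/kg
  alloy J: M = 10.2 kN·m/kg
The maximum is for alloy Y.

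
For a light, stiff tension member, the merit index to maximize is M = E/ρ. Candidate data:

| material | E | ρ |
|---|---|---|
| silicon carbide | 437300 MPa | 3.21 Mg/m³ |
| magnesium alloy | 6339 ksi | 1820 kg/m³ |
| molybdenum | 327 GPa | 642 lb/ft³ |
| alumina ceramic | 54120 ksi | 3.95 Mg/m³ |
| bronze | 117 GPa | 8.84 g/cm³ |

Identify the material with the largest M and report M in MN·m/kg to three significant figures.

silicon carbide, M = 136 MN·m/kg

Convert each candidate to consistent units, then evaluate M:
  silicon carbide: E = 437.3 GPa, ρ = 3210 kg/m³
  magnesium alloy: E = 43.71 GPa, ρ = 1820 kg/m³
  molybdenum: E = 327.0 GPa, ρ = 10280 kg/m³
  alumina ceramic: E = 373.1 GPa, ρ = 3950 kg/m³
  bronze: E = 117.0 GPa, ρ = 8840 kg/m³
  silicon carbide: M = 136 MN·m/kg
  alumina ceramic: M = 94.5 MN·m/kg
  molybdenum: M = 31.8 MN·m/kg
  magnesium alloy: M = 24.0 MN·m/kg
  bronze: M = 13.2 MN·m/kg
The maximum is for silicon carbide.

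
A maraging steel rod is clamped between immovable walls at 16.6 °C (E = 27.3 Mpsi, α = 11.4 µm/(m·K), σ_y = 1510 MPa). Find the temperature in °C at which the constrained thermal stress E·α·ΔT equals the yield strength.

E = 27.3 Mpsi = 188.2 GPa.
E·α·ΔT = 1510 MPa ⇒ ΔT = 1510 / (188.2×10³ × 11.4×10⁻⁶) = 703.7 K.
T = 16.6 + 703.7 = 720.3 °C.

720 °C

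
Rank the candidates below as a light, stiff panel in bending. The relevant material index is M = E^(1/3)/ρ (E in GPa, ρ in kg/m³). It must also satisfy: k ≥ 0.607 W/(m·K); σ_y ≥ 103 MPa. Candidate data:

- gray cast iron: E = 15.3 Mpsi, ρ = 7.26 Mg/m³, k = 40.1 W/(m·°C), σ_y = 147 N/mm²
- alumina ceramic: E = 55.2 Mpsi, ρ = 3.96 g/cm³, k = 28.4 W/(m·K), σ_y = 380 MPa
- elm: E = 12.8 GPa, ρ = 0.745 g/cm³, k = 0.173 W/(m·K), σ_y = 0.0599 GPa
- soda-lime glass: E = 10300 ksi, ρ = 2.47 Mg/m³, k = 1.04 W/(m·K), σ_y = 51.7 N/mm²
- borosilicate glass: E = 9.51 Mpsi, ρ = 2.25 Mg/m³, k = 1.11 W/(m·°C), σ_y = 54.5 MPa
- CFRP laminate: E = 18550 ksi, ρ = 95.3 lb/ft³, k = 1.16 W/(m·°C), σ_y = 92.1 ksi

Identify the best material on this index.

Screen on constraints: k ≥ 0.607 W/(m·K); σ_y ≥ 103 MPa. Survivors: gray cast iron, alumina ceramic, CFRP laminate.
In SI units:
  gray cast iron: E = 105.5 GPa, ρ = 7260 kg/m³
  alumina ceramic: E = 380.6 GPa, ρ = 3960 kg/m³
  CFRP laminate: E = 127.9 GPa, ρ = 1527 kg/m³
  CFRP laminate: M = 3.30×10⁻³
  alumina ceramic: M = 1.83×10⁻³
  gray cast iron: M = 0.651×10⁻³
CFRP laminate has the largest M.

CFRP laminate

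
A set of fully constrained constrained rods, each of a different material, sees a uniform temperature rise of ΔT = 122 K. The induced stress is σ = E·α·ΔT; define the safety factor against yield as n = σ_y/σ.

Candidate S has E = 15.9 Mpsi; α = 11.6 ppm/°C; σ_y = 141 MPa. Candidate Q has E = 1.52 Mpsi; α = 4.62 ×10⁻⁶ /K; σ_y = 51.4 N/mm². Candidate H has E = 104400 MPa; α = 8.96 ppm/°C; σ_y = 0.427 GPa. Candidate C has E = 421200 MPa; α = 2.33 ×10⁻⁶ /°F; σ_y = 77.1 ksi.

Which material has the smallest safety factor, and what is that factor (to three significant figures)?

candidate S, n = 0.909

In consistent units (E in GPa, α in ×10⁻⁶/K, σ_y in MPa):
  candidate S: E = 109.6, α = 11.6, σ_y = 141.0 → σ = 155 MPa, n = 0.909
  candidate Q: E = 10.48, α = 4.62, σ_y = 51.40 → σ = 5.91 MPa, n = 8.70
  candidate H: E = 104.4, α = 8.96, σ_y = 427.0 → σ = 114 MPa, n = 3.74
  candidate C: E = 421.2, α = 4.19, σ_y = 531.6 → σ = 216 MPa, n = 2.47
The minimum is candidate S at n = 0.909.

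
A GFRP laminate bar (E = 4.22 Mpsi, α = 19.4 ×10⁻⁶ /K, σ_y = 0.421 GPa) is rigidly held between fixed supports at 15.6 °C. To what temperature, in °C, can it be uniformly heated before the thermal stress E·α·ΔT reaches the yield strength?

761 °C

E = 4.22 Mpsi = 29.10 GPa.
σ_y = 0.421 GPa = 421.0 MPa.
E·α·ΔT = 421.0 MPa ⇒ ΔT = 421.0 / (29.10×10³ × 19.4×10⁻⁶) = 745.8 K.
T = 15.6 + 745.8 = 761.4 °C.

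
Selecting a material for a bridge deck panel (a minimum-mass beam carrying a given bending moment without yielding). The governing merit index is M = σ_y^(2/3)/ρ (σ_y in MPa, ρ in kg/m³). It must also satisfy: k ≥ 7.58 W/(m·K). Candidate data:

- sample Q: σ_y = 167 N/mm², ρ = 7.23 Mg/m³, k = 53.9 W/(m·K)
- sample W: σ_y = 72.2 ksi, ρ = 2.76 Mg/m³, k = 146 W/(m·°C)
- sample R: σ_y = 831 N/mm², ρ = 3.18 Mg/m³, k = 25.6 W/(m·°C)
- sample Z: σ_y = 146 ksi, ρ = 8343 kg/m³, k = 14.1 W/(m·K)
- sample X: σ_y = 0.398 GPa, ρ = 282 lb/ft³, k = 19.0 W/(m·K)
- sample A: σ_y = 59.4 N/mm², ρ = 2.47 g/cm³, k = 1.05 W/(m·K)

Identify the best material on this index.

sample R

Screen on constraints: k ≥ 7.58 W/(m·K). Survivors: sample Q, sample W, sample R, sample Z, sample X.
After converting to SI:
  sample Q: σ_y = 167.0 MPa, ρ = 7230 kg/m³
  sample W: σ_y = 497.8 MPa, ρ = 2760 kg/m³
  sample R: σ_y = 831.0 MPa, ρ = 3180 kg/m³
  sample Z: σ_y = 1007 MPa, ρ = 8343 kg/m³
  sample X: σ_y = 398.0 MPa, ρ = 4517 kg/m³
  sample R: M = 27.8×10⁻³
  sample W: M = 22.8×10⁻³
  sample Z: M = 12.0×10⁻³
  sample X: M = 12.0×10⁻³
  sample Q: M = 4.19×10⁻³
The maximum is for sample R.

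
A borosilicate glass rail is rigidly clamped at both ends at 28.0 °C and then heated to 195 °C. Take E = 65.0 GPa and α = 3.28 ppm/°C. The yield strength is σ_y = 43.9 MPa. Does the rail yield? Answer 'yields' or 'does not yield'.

ΔT = 167.0 K. Constrained thermal stress σ = E·α·ΔT = 65.00×10³ MPa × 3.28×10⁻⁶ × 167.0 = 35.6 MPa (compressive).
Compare to σ_y = 43.9 MPa: σ < σ_y, so it does not yield.

does not yield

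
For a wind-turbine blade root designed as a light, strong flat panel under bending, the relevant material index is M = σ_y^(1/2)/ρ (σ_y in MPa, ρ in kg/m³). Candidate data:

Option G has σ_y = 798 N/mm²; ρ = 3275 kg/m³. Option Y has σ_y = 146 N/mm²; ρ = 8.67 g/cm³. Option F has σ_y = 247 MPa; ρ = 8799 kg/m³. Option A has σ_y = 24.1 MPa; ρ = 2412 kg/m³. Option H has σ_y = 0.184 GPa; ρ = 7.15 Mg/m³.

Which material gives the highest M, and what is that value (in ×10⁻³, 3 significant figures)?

After converting to SI:
  option G: σ_y = 798.0 MPa, ρ = 3275 kg/m³
  option Y: σ_y = 146.0 MPa, ρ = 8670 kg/m³
  option F: σ_y = 247.0 MPa, ρ = 8799 kg/m³
  option A: σ_y = 24.10 MPa, ρ = 2412 kg/m³
  option H: σ_y = 184.0 MPa, ρ = 7150 kg/m³
  option G: M = 8.63×10⁻³
  option A: M = 2.04×10⁻³
  option H: M = 1.90×10⁻³
  option F: M = 1.79×10⁻³
  option Y: M = 1.39×10⁻³
The maximum is for option G.

option G, M = 8.63×10⁻³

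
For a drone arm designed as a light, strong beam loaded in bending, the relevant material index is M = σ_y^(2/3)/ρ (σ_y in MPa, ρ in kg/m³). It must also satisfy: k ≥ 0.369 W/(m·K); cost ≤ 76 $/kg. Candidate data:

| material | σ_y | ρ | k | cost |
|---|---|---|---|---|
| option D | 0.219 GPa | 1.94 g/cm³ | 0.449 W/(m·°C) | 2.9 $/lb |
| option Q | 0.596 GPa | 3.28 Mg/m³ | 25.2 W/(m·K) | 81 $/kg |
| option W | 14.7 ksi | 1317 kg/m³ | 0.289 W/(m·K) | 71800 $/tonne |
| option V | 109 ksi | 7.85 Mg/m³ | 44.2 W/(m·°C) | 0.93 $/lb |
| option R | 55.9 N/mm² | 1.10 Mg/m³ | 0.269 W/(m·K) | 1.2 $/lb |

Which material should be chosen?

Screen on constraints: k ≥ 0.369 W/(m·K); cost ≤ 76 $/kg. Survivors: option D, option V.
Putting every candidate on a common basis:
  option D: σ_y = 219.0 MPa, ρ = 1940 kg/m³
  option V: σ_y = 751.5 MPa, ρ = 7850 kg/m³
  option D: M = 18.7×10⁻³
  option V: M = 10.5×10⁻³
Option D ranks first.

option D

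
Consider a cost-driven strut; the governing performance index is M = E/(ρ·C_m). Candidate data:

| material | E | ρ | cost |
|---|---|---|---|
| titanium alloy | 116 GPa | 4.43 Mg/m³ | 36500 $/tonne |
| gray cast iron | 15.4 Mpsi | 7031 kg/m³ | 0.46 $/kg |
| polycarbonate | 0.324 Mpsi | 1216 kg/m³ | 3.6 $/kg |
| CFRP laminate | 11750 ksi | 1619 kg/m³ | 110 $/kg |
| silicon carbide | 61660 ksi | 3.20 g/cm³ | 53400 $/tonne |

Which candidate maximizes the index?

Putting every candidate on a common basis:
  titanium alloy: E = 116.0 GPa, ρ = 4430 kg/m³, cost = 36.50 $/kg
  gray cast iron: E = 106.2 GPa, ρ = 7031 kg/m³, cost = 0.4600 $/kg
  polycarbonate: E = 2.234 GPa, ρ = 1216 kg/m³, cost = 3.600 $/kg
  CFRP laminate: E = 81.01 GPa, ρ = 1619 kg/m³, cost = 110.0 $/kg
  silicon carbide: E = 425.1 GPa, ρ = 3200 kg/m³, cost = 53.40 $/kg
  gray cast iron: M = 32.8 MN·m per $
  silicon carbide: M = 2.49 MN·m per $
  titanium alloy: M = 0.717 MN·m per $
  polycarbonate: M = 0.510 MN·m per $
  CFRP laminate: M = 0.455 MN·m per $
Gray cast iron has the largest M.

gray cast iron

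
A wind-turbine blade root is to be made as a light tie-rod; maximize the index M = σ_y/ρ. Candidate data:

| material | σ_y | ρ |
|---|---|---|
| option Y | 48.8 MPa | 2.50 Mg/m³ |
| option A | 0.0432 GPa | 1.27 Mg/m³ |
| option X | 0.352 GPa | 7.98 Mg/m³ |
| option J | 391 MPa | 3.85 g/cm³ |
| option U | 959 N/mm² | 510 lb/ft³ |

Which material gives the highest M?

option U

Convert each candidate to consistent units, then evaluate M:
  option Y: σ_y = 48.80 MPa, ρ = 2500 kg/m³
  option A: σ_y = 43.20 MPa, ρ = 1270 kg/m³
  option X: σ_y = 352.0 MPa, ρ = 7980 kg/m³
  option J: σ_y = 391.0 MPa, ρ = 3850 kg/m³
  option U: σ_y = 959.0 MPa, ρ = 8169 kg/m³
  option U: M = 117 kN·m/kg
  option J: M = 102 kN·m/kg
  option X: M = 44.1 kN·m/kg
  option A: M = 34.0 kN·m/kg
  option Y: M = 19.5 kN·m/kg
The maximum is for option U.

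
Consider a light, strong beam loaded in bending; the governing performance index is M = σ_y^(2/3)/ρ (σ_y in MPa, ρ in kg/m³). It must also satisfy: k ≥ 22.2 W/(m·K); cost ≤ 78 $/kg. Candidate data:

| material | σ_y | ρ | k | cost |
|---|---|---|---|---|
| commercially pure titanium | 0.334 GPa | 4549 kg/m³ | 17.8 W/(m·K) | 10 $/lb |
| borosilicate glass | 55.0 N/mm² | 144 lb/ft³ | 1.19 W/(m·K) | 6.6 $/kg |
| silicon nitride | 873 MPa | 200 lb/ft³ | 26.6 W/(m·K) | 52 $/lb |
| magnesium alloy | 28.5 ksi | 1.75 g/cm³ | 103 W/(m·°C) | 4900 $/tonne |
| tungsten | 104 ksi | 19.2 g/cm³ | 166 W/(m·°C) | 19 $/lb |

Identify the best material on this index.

magnesium alloy

Screen on constraints: k ≥ 22.2 W/(m·K); cost ≤ 78 $/kg. Survivors: magnesium alloy, tungsten.
After converting to SI:
  magnesium alloy: σ_y = 196.5 MPa, ρ = 1750 kg/m³
  tungsten: σ_y = 717.1 MPa, ρ = 19200 kg/m³
  magnesium alloy: M = 19.3×10⁻³
  tungsten: M = 4.17×10⁻³
The maximum is for magnesium alloy.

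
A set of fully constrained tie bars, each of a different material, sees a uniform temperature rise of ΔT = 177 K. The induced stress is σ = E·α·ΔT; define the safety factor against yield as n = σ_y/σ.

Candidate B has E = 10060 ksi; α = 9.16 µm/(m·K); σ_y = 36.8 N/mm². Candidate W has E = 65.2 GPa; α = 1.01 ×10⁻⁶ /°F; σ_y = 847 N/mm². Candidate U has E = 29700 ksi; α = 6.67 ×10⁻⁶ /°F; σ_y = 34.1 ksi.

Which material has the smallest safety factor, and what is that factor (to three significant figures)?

candidate B, n = 0.327

Per material, after unit conversion:
  candidate B: E = 69.36, α = 9.16, σ_y = 36.80 → σ = 112 MPa, n = 0.327
  candidate W: E = 65.20, α = 1.82, σ_y = 847.0 → σ = 21.0 MPa, n = 40.4
  candidate U: E = 204.8, α = 12.0, σ_y = 235.1 → σ = 435 MPa, n = 0.540
The minimum is candidate B at n = 0.327.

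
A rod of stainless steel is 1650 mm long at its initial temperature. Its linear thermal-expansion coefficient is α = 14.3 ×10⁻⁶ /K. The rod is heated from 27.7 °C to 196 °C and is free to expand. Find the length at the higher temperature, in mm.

ΔT = 196 − 27.7 = 168.3 K.
ΔL = α·L₀·ΔT = 14.3×10⁻⁶ × 1650 mm × 168.3 K = 3.97 mm.
L = L₀ + ΔL = 1650 + 3.97 = 1654.0 mm.

1654.0 mm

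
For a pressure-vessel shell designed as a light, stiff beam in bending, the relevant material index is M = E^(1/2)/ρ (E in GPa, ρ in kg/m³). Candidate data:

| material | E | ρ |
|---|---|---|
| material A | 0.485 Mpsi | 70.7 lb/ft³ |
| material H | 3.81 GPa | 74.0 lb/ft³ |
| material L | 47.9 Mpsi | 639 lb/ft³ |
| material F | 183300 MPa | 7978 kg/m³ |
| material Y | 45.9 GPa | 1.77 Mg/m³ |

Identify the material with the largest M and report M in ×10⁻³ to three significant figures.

material Y, M = 3.83×10⁻³

Normalizing units and computing the index:
  material A: E = 3.344 GPa, ρ = 1133 kg/m³
  material H: E = 3.810 GPa, ρ = 1185 kg/m³
  material L: E = 330.3 GPa, ρ = 10240 kg/m³
  material F: E = 183.3 GPa, ρ = 7978 kg/m³
  material Y: E = 45.90 GPa, ρ = 1770 kg/m³
  material Y: M = 3.83×10⁻³
  material L: M = 1.78×10⁻³
  material F: M = 1.70×10⁻³
  material H: M = 1.65×10⁻³
  material A: M = 1.61×10⁻³
Material Y ranks first.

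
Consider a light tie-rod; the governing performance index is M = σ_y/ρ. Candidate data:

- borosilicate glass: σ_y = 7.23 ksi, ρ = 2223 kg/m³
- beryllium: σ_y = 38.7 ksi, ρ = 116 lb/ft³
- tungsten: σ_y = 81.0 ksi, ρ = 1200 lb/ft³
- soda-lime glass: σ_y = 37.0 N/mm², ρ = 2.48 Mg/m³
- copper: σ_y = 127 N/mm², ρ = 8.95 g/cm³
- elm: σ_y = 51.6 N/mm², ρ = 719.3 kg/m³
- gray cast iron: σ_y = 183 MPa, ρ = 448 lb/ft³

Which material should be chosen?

In SI units:
  borosilicate glass: σ_y = 49.85 MPa, ρ = 2223 kg/m³
  beryllium: σ_y = 266.8 MPa, ρ = 1858 kg/m³
  tungsten: σ_y = 558.5 MPa, ρ = 19220 kg/m³
  soda-lime glass: σ_y = 37.00 MPa, ρ = 2480 kg/m³
  copper: σ_y = 127.0 MPa, ρ = 8950 kg/m³
  elm: σ_y = 51.60 MPa, ρ = 719.3 kg/m³
  gray cast iron: σ_y = 183.0 MPa, ρ = 7176 kg/m³
  beryllium: M = 144 kN·m/kg
  elm: M = 71.7 kN·m/kg
  tungsten: M = 29.1 kN·m/kg
  gray cast iron: M = 25.5 kN·m/kg
  borosilicate glass: M = 22.4 kN·m/kg
  soda-lime glass: M = 14.9 kN·m/kg
  copper: M = 14.2 kN·m/kg
The maximum is for beryllium.

beryllium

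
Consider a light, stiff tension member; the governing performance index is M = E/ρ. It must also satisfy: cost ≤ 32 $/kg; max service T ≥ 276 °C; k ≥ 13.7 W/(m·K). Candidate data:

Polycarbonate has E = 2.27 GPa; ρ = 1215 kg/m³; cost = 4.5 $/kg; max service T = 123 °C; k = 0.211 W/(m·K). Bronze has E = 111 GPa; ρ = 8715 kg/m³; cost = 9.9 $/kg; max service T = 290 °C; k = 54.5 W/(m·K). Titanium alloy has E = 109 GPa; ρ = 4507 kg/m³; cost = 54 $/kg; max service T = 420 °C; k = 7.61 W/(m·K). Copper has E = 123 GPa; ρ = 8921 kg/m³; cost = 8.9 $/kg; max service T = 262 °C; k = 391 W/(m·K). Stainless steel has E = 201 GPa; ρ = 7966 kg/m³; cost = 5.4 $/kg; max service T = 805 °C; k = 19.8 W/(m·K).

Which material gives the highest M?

Screen on constraints: cost ≤ 32 $/kg; max service T ≥ 276 °C; k ≥ 13.7 W/(m·K). Survivors: bronze, stainless steel.
Per-candidate index values:
  stainless steel: M = 25.2 MN·m/kg
  bronze: M = 12.7 MN·m/kg
Stainless steel ranks first.

stainless steel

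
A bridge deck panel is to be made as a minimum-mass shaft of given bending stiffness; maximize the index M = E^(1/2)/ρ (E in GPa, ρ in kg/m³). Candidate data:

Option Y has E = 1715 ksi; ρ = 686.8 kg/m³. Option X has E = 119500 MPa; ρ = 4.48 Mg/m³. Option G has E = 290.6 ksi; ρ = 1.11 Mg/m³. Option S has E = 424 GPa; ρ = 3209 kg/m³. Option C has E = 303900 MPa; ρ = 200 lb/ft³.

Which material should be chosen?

Convert each candidate to consistent units, then evaluate M:
  option Y: E = 11.82 GPa, ρ = 686.8 kg/m³
  option X: E = 119.5 GPa, ρ = 4480 kg/m³
  option G: E = 2.004 GPa, ρ = 1110 kg/m³
  option S: E = 424.0 GPa, ρ = 3209 kg/m³
  option C: E = 303.9 GPa, ρ = 3204 kg/m³
  option S: M = 6.42×10⁻³
  option C: M = 5.44×10⁻³
  option Y: M = 5.01×10⁻³
  option X: M = 2.44×10⁻³
  option G: M = 1.28×10⁻³
Option S has the largest M.

option S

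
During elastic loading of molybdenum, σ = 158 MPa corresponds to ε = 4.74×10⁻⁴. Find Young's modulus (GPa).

E = σ/ε = 158 MPa / 4.74×10⁻⁴ = 333300 MPa = 333 GPa.

333 GPa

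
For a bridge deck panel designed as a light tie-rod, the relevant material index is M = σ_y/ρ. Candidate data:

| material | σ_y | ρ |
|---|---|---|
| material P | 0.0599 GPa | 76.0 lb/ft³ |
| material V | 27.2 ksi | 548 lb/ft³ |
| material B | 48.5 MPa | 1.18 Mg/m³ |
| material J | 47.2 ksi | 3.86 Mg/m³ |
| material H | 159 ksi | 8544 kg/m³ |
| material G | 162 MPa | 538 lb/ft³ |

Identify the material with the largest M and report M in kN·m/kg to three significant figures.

material H, M = 128 kN·m/kg

Convert each candidate to consistent units, then evaluate M:
  material P: σ_y = 59.90 MPa, ρ = 1217 kg/m³
  material V: σ_y = 187.5 MPa, ρ = 8778 kg/m³
  material B: σ_y = 48.50 MPa, ρ = 1180 kg/m³
  material J: σ_y = 325.4 MPa, ρ = 3860 kg/m³
  material H: σ_y = 1096 MPa, ρ = 8544 kg/m³
  material G: σ_y = 162.0 MPa, ρ = 8618 kg/m³
  material H: M = 128 kN·m/kg
  material J: M = 84.3 kN·m/kg
  material P: M = 49.2 kN·m/kg
  material B: M = 41.1 kN·m/kg
  material V: M = 21.4 kN·m/kg
  material G: M = 18.8 kN·m/kg
Material H has the largest M.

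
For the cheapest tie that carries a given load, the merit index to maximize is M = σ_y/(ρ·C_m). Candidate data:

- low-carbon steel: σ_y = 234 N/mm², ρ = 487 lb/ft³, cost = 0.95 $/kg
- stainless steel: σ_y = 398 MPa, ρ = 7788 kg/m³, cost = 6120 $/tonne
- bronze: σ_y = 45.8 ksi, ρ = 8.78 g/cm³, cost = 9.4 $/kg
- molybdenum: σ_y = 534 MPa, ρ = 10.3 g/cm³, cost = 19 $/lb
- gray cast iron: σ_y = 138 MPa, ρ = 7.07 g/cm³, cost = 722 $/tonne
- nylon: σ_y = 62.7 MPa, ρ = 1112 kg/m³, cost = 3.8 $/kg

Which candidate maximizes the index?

low-carbon steel

Putting every candidate on a common basis:
  low-carbon steel: σ_y = 234.0 MPa, ρ = 7801 kg/m³, cost = 0.9500 $/kg
  stainless steel: σ_y = 398.0 MPa, ρ = 7788 kg/m³, cost = 6.120 $/kg
  bronze: σ_y = 315.8 MPa, ρ = 8780 kg/m³, cost = 9.400 $/kg
  molybdenum: σ_y = 534.0 MPa, ρ = 10300 kg/m³, cost = 41.89 $/kg
  gray cast iron: σ_y = 138.0 MPa, ρ = 7070 kg/m³, cost = 0.7220 $/kg
  nylon: σ_y = 62.70 MPa, ρ = 1112 kg/m³, cost = 3.800 $/kg
  low-carbon steel: M = 31.6 kN·m per $
  gray cast iron: M = 27.0 kN·m per $
  nylon: M = 14.8 kN·m per $
  stainless steel: M = 8.35 kN·m per $
  bronze: M = 3.83 kN·m per $
  molybdenum: M = 1.24 kN·m per $
Highest index: low-carbon steel.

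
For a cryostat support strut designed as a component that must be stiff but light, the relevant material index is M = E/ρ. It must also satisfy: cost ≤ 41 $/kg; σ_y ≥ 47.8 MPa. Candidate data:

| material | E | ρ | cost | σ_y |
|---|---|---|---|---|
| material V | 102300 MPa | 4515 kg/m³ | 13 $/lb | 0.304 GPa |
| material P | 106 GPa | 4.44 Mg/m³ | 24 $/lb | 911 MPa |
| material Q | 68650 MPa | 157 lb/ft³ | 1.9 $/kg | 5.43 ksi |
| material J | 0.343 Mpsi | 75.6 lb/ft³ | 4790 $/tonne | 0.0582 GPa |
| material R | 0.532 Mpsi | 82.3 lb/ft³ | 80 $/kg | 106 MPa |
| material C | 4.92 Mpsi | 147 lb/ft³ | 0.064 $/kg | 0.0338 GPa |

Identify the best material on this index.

material V

Screen on constraints: cost ≤ 41 $/kg; σ_y ≥ 47.8 MPa. Survivors: material V, material J.
Normalizing units and computing the index:
  material V: E = 102.3 GPa, ρ = 4515 kg/m³
  material J: E = 2.365 GPa, ρ = 1211 kg/m³
  material V: M = 22.7 MN·m/kg
  material J: M = 1.95 MN·m/kg
Material V ranks first.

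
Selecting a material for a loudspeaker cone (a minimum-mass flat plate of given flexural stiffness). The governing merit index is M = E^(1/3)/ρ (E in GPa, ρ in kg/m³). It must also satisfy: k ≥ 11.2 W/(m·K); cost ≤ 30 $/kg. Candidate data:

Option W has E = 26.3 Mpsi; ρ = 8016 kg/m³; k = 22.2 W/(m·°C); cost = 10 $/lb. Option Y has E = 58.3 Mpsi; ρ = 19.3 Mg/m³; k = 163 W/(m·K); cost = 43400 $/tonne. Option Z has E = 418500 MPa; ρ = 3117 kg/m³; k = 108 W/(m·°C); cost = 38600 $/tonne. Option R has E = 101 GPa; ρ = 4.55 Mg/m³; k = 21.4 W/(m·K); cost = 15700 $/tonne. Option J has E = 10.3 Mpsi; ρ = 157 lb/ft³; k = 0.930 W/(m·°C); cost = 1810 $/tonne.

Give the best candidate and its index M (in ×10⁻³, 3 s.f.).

Screen on constraints: k ≥ 11.2 W/(m·K); cost ≤ 30 $/kg. Survivors: option W, option R.
In SI units:
  option W: E = 181.3 GPa, ρ = 8016 kg/m³
  option R: E = 101.0 GPa, ρ = 4550 kg/m³
  option R: M = 1.02×10⁻³
  option W: M = 0.706×10⁻³
The maximum is for option R.

option R, M = 1.02×10⁻³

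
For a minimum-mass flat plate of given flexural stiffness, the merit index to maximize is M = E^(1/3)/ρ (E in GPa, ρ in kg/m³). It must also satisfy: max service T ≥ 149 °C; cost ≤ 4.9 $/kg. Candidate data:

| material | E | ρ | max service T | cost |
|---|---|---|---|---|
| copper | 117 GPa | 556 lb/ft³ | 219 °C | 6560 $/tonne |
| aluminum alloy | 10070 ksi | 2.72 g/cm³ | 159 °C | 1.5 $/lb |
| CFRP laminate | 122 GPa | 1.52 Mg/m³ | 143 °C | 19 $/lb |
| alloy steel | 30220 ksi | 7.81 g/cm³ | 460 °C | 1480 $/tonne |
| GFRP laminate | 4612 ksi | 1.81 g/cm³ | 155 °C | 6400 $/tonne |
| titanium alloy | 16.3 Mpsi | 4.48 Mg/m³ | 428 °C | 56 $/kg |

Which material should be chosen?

Screen on constraints: max service T ≥ 149 °C; cost ≤ 4.9 $/kg. Survivors: aluminum alloy, alloy steel.
Convert each candidate to consistent units, then evaluate M:
  aluminum alloy: E = 69.43 GPa, ρ = 2720 kg/m³
  alloy steel: E = 208.4 GPa, ρ = 7810 kg/m³
  aluminum alloy: M = 1.51×10⁻³
  alloy steel: M = 0.759×10⁻³
The maximum is for aluminum alloy.

aluminum alloy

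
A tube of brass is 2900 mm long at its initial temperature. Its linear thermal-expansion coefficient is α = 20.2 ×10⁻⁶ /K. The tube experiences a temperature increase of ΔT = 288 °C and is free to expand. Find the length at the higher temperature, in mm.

2916.9 mm

ΔL = α·L₀·ΔT = 20.2×10⁻⁶ × 2900 mm × 288.0 K = 16.9 mm.
L = L₀ + ΔL = 2900 + 16.9 = 2916.9 mm.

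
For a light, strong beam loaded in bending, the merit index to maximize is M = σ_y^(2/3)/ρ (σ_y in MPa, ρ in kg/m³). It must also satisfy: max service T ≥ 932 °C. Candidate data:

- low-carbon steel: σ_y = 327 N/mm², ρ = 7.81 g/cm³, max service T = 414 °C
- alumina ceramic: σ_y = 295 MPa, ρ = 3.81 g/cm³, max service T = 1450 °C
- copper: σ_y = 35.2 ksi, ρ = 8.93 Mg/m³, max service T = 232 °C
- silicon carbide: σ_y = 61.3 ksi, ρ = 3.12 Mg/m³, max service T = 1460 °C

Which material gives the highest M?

Screen on constraints: max service T ≥ 932 °C. Survivors: alumina ceramic, silicon carbide.
Convert each candidate to consistent units, then evaluate M:
  alumina ceramic: σ_y = 295.0 MPa, ρ = 3810 kg/m³
  silicon carbide: σ_y = 422.6 MPa, ρ = 3120 kg/m³
  silicon carbide: M = 18.1×10⁻³
  alumina ceramic: M = 11.6×10⁻³
Silicon carbide has the largest M.

silicon carbide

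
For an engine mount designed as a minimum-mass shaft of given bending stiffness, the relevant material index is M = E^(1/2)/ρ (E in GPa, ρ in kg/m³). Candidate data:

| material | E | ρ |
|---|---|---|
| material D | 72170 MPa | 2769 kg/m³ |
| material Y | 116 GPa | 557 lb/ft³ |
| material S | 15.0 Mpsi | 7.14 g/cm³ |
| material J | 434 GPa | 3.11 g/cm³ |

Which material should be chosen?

material J

Normalizing units and computing the index:
  material D: E = 72.17 GPa, ρ = 2769 kg/m³
  material Y: E = 116.0 GPa, ρ = 8922 kg/m³
  material S: E = 103.4 GPa, ρ = 7140 kg/m³
  material J: E = 434.0 GPa, ρ = 3110 kg/m³
  material J: M = 6.70×10⁻³
  material D: M = 3.07×10⁻³
  material S: M = 1.42×10⁻³
  material Y: M = 1.21×10⁻³
The maximum is for material J.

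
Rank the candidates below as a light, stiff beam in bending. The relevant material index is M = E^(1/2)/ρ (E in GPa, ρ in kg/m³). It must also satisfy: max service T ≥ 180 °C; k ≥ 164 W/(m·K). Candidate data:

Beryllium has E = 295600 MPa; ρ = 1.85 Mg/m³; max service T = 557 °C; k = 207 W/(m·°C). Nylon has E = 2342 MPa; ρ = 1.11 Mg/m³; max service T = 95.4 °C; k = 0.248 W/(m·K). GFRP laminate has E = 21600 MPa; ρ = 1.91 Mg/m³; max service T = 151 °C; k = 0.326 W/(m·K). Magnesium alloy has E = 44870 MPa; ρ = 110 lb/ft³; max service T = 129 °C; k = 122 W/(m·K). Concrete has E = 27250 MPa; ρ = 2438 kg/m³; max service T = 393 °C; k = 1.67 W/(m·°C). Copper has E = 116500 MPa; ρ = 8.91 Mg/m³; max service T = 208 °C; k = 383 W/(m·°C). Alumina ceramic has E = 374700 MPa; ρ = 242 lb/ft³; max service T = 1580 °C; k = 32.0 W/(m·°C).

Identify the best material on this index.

beryllium

Screen on constraints: max service T ≥ 180 °C; k ≥ 164 W/(m·K). Survivors: beryllium, copper.
Convert each candidate to consistent units, then evaluate M:
  beryllium: E = 295.6 GPa, ρ = 1850 kg/m³
  copper: E = 116.5 GPa, ρ = 8910 kg/m³
  beryllium: M = 9.29×10⁻³
  copper: M = 1.21×10⁻³
The maximum is for beryllium.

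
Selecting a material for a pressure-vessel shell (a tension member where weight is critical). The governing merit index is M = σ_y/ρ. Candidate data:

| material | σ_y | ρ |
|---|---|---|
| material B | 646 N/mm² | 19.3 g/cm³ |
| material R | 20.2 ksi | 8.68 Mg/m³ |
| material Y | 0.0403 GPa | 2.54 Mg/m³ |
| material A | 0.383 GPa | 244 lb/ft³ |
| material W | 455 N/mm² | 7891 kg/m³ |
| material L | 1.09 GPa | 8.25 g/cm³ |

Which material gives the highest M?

material L

Normalizing units and computing the index:
  material B: σ_y = 646.0 MPa, ρ = 19300 kg/m³
  material R: σ_y = 139.3 MPa, ρ = 8680 kg/m³
  material Y: σ_y = 40.30 MPa, ρ = 2540 kg/m³
  material A: σ_y = 383.0 MPa, ρ = 3909 kg/m³
  material W: σ_y = 455.0 MPa, ρ = 7891 kg/m³
  material L: σ_y = 1090 MPa, ρ = 8250 kg/m³
  material L: M = 132 kN·m/kg
  material A: M = 98.0 kN·m/kg
  material W: M = 57.7 kN·m/kg
  material B: M = 33.5 kN·m/kg
  material R: M = 16.0 kN·m/kg
  material Y: M = 15.9 kN·m/kg
The maximum is for material L.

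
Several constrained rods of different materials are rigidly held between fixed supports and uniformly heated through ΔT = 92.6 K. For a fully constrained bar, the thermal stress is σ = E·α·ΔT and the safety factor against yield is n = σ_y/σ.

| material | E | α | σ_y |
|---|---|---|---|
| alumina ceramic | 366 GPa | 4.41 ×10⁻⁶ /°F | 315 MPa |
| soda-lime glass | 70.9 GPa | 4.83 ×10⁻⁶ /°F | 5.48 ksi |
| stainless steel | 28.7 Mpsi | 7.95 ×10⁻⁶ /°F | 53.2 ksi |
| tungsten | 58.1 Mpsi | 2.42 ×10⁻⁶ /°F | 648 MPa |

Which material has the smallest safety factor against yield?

soda-lime glass

Converting E to GPa, α to ×10⁻⁶/K, σ_y to MPa, then σ and n for each:
  alumina ceramic: E = 366.0, α = 7.94, σ_y = 315.0 → σ = 269 MPa, n = 1.17
  soda-lime glass: E = 70.90, α = 8.69, σ_y = 37.78 → σ = 57.1 MPa, n = 0.662
  stainless steel: E = 197.9, α = 14.3, σ_y = 366.8 → σ = 262 MPa, n = 1.40
  tungsten: E = 400.6, α = 4.36, σ_y = 648.0 → σ = 162 MPa, n = 4.01
Soda-lime glass has the lowest safety factor, n = 0.662.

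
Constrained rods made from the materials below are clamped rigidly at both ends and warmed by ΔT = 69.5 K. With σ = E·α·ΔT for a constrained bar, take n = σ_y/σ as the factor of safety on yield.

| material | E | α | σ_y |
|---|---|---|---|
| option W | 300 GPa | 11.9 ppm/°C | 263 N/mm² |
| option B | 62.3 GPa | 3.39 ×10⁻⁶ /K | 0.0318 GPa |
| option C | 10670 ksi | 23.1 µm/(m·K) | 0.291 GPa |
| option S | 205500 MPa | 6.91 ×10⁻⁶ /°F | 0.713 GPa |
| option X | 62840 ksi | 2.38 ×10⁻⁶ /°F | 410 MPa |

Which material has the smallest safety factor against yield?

option W

Converting E to GPa, α to ×10⁻⁶/K, σ_y to MPa, then σ and n for each:
  option W: E = 300.0, α = 11.9, σ_y = 263.0 → σ = 248 MPa, n = 1.06
  option B: E = 62.30, α = 3.39, σ_y = 31.80 → σ = 14.7 MPa, n = 2.17
  option C: E = 73.57, α = 23.1, σ_y = 291.0 → σ = 118 MPa, n = 2.46
  option S: E = 205.5, α = 12.4, σ_y = 713.0 → σ = 178 MPa, n = 4.01
  option X: E = 433.3, α = 4.28, σ_y = 410.0 → σ = 129 MPa, n = 3.18
Smallest n: option W with n = 1.06.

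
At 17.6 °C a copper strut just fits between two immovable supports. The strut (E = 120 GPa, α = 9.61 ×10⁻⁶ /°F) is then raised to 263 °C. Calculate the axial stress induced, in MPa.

509 MPa

α = 9.61×10⁻⁶/°F × 9/5 = 17.3×10⁻⁶/K.
ΔT = 245.4 K. Constrained thermal stress σ = E·α·ΔT = 120.0×10³ MPa × 17.3×10⁻⁶ × 245.4 = 509 MPa (compressive).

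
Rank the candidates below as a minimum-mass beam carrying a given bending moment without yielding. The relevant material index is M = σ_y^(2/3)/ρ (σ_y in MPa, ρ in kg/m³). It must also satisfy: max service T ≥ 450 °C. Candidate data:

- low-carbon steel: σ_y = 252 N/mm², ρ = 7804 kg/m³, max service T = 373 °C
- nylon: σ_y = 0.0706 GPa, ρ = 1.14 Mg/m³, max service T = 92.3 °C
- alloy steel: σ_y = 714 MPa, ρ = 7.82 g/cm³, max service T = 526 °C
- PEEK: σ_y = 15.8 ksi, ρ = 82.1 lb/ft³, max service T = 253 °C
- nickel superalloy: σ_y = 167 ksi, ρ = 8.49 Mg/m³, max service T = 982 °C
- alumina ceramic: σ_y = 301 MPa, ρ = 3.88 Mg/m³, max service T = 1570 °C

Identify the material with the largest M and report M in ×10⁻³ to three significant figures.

Screen on constraints: max service T ≥ 450 °C. Survivors: alloy steel, nickel superalloy, alumina ceramic.
Putting every candidate on a common basis:
  alloy steel: σ_y = 714.0 MPa, ρ = 7820 kg/m³
  nickel superalloy: σ_y = 1151 MPa, ρ = 8490 kg/m³
  alumina ceramic: σ_y = 301.0 MPa, ρ = 3880 kg/m³
  nickel superalloy: M = 12.9×10⁻³
  alumina ceramic: M = 11.6×10⁻³
  alloy steel: M = 10.2×10⁻³
Nickel superalloy ranks first.

nickel superalloy, M = 12.9×10⁻³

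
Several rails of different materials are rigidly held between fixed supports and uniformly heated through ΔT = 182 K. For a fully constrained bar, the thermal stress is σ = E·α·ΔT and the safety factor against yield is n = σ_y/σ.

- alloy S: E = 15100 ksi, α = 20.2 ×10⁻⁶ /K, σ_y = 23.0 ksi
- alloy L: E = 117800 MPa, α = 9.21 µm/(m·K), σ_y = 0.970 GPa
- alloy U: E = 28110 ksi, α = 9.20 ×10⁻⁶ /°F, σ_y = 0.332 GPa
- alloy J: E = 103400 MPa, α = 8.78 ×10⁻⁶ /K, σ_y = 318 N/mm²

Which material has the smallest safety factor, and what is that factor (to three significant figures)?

alloy S, n = 0.414

In consistent units (E in GPa, α in ×10⁻⁶/K, σ_y in MPa):
  alloy S: E = 104.1, α = 20.2, σ_y = 158.6 → σ = 383 MPa, n = 0.414
  alloy L: E = 117.8, α = 9.21, σ_y = 970.0 → σ = 197 MPa, n = 4.91
  alloy U: E = 193.8, α = 16.6, σ_y = 332.0 → σ = 584 MPa, n = 0.568
  alloy J: E = 103.4, α = 8.78, σ_y = 318.0 → σ = 165 MPa, n = 1.92
Smallest n: alloy S with n = 0.414.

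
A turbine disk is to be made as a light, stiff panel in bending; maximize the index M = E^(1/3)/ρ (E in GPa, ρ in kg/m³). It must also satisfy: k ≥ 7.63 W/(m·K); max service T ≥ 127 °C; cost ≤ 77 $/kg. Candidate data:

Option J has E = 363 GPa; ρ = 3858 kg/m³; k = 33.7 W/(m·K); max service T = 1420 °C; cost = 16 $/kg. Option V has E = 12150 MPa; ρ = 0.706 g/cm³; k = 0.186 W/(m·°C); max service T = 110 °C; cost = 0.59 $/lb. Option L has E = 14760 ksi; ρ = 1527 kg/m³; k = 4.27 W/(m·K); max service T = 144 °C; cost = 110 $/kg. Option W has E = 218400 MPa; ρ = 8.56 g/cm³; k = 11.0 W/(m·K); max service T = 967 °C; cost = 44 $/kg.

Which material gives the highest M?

Screen on constraints: k ≥ 7.63 W/(m·K); max service T ≥ 127 °C; cost ≤ 77 $/kg. Survivors: option J, option W.
Normalizing units and computing the index:
  option J: E = 363.0 GPa, ρ = 3858 kg/m³
  option W: E = 218.4 GPa, ρ = 8560 kg/m³
  option J: M = 1.85×10⁻³
  option W: M = 0.704×10⁻³
Highest index: option J.

option J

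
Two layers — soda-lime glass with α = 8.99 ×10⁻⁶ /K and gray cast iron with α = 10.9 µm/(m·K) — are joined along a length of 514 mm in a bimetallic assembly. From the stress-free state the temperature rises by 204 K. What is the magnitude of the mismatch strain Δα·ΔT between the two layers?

3.90×10⁻⁴

Δα = |8.99 − 10.9|×10⁻⁶/K = 1.91×10⁻⁶/K.
Mismatch strain = Δα·ΔT = 1.91×10⁻⁶ × 204.0 = 3.90×10⁻⁴.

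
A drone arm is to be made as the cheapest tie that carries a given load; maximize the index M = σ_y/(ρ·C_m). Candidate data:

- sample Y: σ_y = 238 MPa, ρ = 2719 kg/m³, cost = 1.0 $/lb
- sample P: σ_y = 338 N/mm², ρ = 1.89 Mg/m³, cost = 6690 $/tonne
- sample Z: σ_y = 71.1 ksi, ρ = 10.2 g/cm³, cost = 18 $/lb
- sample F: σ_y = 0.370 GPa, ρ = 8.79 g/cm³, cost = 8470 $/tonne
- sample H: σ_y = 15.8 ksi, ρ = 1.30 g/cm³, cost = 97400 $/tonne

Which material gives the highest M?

After converting to SI:
  sample Y: σ_y = 238.0 MPa, ρ = 2719 kg/m³, cost = 2.205 $/kg
  sample P: σ_y = 338.0 MPa, ρ = 1890 kg/m³, cost = 6.690 $/kg
  sample Z: σ_y = 490.2 MPa, ρ = 10200 kg/m³, cost = 39.68 $/kg
  sample F: σ_y = 370.0 MPa, ρ = 8790 kg/m³, cost = 8.470 $/kg
  sample H: σ_y = 108.9 MPa, ρ = 1300 kg/m³, cost = 97.40 $/kg
  sample Y: M = 39.7 kN·m per $
  sample P: M = 26.7 kN·m per $
  sample F: M = 4.97 kN·m per $
  sample Z: M = 1.21 kN·m per $
  sample H: M = 0.860 kN·m per $
Sample Y has the largest M.

sample Y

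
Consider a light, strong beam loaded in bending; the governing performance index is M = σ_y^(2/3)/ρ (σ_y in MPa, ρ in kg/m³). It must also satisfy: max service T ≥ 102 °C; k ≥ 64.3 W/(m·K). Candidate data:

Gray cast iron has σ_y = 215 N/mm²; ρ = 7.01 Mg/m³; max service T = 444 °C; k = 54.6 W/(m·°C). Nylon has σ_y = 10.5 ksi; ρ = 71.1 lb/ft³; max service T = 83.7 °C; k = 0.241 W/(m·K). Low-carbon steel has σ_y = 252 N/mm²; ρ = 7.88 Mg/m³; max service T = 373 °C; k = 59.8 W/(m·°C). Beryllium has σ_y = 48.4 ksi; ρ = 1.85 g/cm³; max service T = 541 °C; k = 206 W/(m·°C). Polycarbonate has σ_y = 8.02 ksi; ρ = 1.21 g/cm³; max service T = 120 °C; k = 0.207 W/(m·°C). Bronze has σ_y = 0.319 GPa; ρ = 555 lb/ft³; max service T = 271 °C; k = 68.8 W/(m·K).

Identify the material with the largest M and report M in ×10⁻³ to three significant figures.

beryllium, M = 26.0×10⁻³

Screen on constraints: max service T ≥ 102 °C; k ≥ 64.3 W/(m·K). Survivors: beryllium, bronze.
Convert each candidate to consistent units, then evaluate M:
  beryllium: σ_y = 333.7 MPa, ρ = 1850 kg/m³
  bronze: σ_y = 319.0 MPa, ρ = 8890 kg/m³
  beryllium: M = 26.0×10⁻³
  bronze: M = 5.25×10⁻³
Beryllium has the largest M.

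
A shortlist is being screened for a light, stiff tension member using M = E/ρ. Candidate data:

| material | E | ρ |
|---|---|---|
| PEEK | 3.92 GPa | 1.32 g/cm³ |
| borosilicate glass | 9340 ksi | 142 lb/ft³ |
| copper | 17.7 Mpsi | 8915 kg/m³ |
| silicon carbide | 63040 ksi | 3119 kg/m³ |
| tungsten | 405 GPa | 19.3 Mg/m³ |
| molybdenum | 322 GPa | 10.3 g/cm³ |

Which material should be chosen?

Putting every candidate on a common basis:
  PEEK: E = 3.920 GPa, ρ = 1320 kg/m³
  borosilicate glass: E = 64.40 GPa, ρ = 2275 kg/m³
  copper: E = 122.0 GPa, ρ = 8915 kg/m³
  silicon carbide: E = 434.6 GPa, ρ = 3119 kg/m³
  tungsten: E = 405.0 GPa, ρ = 19300 kg/m³
  molybdenum: E = 322.0 GPa, ρ = 10300 kg/m³
  silicon carbide: M = 139 MN·m/kg
  molybdenum: M = 31.3 MN·m/kg
  borosilicate glass: M = 28.3 MN·m/kg
  tungsten: M = 21.0 MN·m/kg
  copper: M = 13.7 MN·m/kg
  PEEK: M = 2.97 MN·m/kg
Silicon carbide ranks first.

silicon carbide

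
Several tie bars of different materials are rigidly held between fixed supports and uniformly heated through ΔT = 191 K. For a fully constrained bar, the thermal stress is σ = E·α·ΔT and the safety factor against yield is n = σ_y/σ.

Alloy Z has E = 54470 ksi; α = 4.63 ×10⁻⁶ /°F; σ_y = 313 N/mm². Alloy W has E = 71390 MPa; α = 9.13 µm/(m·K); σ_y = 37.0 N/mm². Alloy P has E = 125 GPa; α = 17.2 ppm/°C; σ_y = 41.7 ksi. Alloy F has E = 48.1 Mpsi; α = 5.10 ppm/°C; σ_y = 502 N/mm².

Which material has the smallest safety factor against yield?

In consistent units (E in GPa, α in ×10⁻⁶/K, σ_y in MPa):
  alloy Z: E = 375.6, α = 8.33, σ_y = 313.0 → σ = 598 MPa, n = 0.524
  alloy W: E = 71.39, α = 9.13, σ_y = 37.00 → σ = 124 MPa, n = 0.297
  alloy P: E = 125.0, α = 17.2, σ_y = 287.5 → σ = 411 MPa, n = 0.700
  alloy F: E = 331.6, α = 5.10, σ_y = 502.0 → σ = 323 MPa, n = 1.55
The minimum is alloy W at n = 0.297.

alloy W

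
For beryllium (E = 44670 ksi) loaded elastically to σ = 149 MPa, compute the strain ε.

4.84×10⁻⁴

E = 44670 ksi = 308.0 GPa = 308000 MPa.
ε = σ/E = 149 / 308000 = 4.84×10⁻⁴.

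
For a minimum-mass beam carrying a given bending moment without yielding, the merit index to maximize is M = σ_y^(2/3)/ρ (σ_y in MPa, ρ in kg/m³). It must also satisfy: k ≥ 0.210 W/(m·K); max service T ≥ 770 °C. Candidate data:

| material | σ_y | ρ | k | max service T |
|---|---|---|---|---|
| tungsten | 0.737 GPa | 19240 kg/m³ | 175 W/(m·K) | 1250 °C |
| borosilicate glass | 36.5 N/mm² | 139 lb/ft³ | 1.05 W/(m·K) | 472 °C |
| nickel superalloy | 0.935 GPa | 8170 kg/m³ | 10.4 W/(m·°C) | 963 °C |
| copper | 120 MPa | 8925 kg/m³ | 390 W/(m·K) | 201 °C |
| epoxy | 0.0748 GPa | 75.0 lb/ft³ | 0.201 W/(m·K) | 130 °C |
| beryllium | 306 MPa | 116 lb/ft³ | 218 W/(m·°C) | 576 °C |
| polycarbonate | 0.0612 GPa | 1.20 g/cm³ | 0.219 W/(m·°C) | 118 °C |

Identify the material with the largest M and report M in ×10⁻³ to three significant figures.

nickel superalloy, M = 11.7×10⁻³

Screen on constraints: k ≥ 0.210 W/(m·K); max service T ≥ 770 °C. Survivors: tungsten, nickel superalloy.
Normalizing units and computing the index:
  tungsten: σ_y = 737.0 MPa, ρ = 19240 kg/m³
  nickel superalloy: σ_y = 935.0 MPa, ρ = 8170 kg/m³
  nickel superalloy: M = 11.7×10⁻³
  tungsten: M = 4.24×10⁻³
The maximum is for nickel superalloy.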